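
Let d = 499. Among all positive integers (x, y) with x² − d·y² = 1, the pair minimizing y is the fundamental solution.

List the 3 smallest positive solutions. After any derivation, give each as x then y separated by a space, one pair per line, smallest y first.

4490 201
40320199 1804980
362075382530 16208720199

√499 = [22; 2,1,21,1,2,44, …], period ℓ=6 (even) → k=5
k=0  a_k=22  p_k/q_k = 22/1
k=1  a_k=2  p_k/q_k = 45/2
k=2  a_k=1  p_k/q_k = 67/3
k=3  a_k=21  p_k/q_k = 1452/65
k=4  a_k=1  p_k/q_k = 1519/68
k=5  a_k=2  p_k/q_k = 4490/201
(x₁, y₁) = (4490, 201);  4490² − 499·201² = 1 ✓
(x_2, y_2) = (4490·4490 + 499·201·201, 4490·201 + 201·4490) = (40320199, 1804980)
(x_3, y_3) = (4490·40320199 + 499·201·1804980, 4490·1804980 + 201·40320199) = (362075382530, 16208720199)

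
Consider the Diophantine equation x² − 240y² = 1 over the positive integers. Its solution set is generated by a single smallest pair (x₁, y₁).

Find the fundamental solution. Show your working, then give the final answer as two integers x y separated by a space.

[15; 2,30] for √240; ℓ=2 ⇒ convergent index 1
step 0: (15, 1)  from 15·(1,0) + (0,1)
step 1: (31, 2)  from 2·(15,1) + (1,0)
(x₁, y₁) = (31, 2);  31² − 240·2² = 1 ✓

31 2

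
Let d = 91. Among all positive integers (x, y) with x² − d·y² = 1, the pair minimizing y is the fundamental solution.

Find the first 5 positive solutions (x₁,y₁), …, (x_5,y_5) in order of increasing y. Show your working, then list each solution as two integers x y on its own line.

[9; 1,1,5,1,5,1,1,18] for √91; ℓ=8 ⇒ convergent index 7
k=0  a_k=9  p_k/q_k = 9/1
k=1  a_k=1  p_k/q_k = 10/1
…
k=5  a_k=5  p_k/q_k = 725/76
k=6  a_k=1  p_k/q_k = 849/89
k=7  a_k=1  p_k/q_k = 1574/165
fundamental: x₁=1574, y₁=165  (since 2477476 − 91·27225 = 1)
n=2: (1574,165)∘(1574,165) = (1574·1574+91·165·165, 1574·165+165·1574) = (4954951,519420)
n=3: (4954951,519420)∘(1574,165) = (1574·4954951+91·165·519420, 1574·519420+165·4954951) = (15598184174,1635133995)
n=4: (15598184174,1635133995)∘(1574,165) = (1574·15598184174+91·165·1635133995, 1574·1635133995+165·15598184174) = (49103078824801,5147401296840)
n=5: (49103078824801,5147401296840)∘(1574,165) = (1574·49103078824801+91·165·5147401296840, 1574·5147401296840+165·49103078824801) = (154576476542289374,16204017647318325)

1574 165
4954951 519420
15598184174 1635133995
49103078824801 5147401296840
154576476542289374 16204017647318325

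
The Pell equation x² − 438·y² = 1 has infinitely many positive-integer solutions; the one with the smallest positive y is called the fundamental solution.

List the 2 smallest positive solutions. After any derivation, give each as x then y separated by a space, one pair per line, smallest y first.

d=438: √d = [20; 1,12,1,40] (ℓ=4, even), read p_3/q_3
step 0: (20, 1)  from 20·(1,0) + (0,1)
…
step 2: (272, 13)  from 12·(21,1) + (20,1)
step 3: (293, 14)  from 1·(272,13) + (21,1)
→ (293, 14).  Check: 293²=85849, 438·14²=85848, difference 1.
(293+14√438)^2 = 171697 + 8204√438

293 14
171697 8204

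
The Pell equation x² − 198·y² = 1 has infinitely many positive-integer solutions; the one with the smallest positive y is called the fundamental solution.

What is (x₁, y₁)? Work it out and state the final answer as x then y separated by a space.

d=198: √d = [14; 14,28] (ℓ=2, even), read p_1/q_1
k=0  a_k=14  p_k/q_k = 14/1
k=1  a_k=14  p_k/q_k = 197/14
→ (197, 14).  Check: 197²=38809, 198·14²=38808, difference 1.

197 14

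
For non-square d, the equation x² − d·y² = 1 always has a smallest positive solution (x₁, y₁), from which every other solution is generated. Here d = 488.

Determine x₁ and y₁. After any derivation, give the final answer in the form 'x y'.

√488 → a₀=22, period (11,44); ℓ=2 even so k=1
i=0: a=22 ⇒ p=22, q=1
i=1: a=11 ⇒ p=243, q=11
→ (243, 11).  Check: 243²=59049, 488·11²=59048, difference 1.

243 11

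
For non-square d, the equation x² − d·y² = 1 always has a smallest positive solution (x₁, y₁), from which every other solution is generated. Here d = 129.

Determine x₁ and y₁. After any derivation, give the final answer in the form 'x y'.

16855 1484

√129 → a₀=11, period (2,1,3,1,6,1,3,1,2,22); ℓ=10 even so k=9
k=0  a_k=11  p_k/q_k = 11/1
k=1  a_k=2  p_k/q_k = 23/2
…
k=3  a_k=3  p_k/q_k = 125/11
…
k=5  a_k=6  p_k/q_k = 1079/95
k=6  a_k=1  p_k/q_k = 1238/109
k=7  a_k=3  p_k/q_k = 4793/422
k=8  a_k=1  p_k/q_k = 6031/531
k=9  a_k=2  p_k/q_k = 16855/1484
fundamental: x₁=16855, y₁=1484  (since 284091025 − 129·2202256 = 1)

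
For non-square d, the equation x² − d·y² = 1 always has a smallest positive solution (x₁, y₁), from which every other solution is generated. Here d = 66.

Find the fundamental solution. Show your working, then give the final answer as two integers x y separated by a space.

65 8

d=66: √d = [8; 8,16] (ℓ=2, even), read p_1/q_1
a_0=8:  p_0=8·1+0=8,  q_0=8·0+1=1
a_1=8:  p_1=8·8+1=65,  q_1=8·1+0=8
→ (65, 8).  Check: 65²=4225, 66·8²=4224, difference 1.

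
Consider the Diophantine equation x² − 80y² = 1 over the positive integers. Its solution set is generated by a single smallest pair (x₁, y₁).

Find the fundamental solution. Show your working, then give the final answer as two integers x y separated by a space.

9 1

[8; 1,16] for √80; ℓ=2 ⇒ convergent index 1
i=0: a=8 ⇒ p=8, q=1
i=1: a=1 ⇒ p=9, q=1
fundamental: x₁=9, y₁=1  (since 81 − 80·1 = 1)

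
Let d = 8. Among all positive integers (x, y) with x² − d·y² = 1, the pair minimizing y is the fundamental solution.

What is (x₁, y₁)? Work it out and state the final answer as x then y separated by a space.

3 1

√8 → a₀=2, period (1,4); ℓ=2 even so k=1
step 0: (2, 1)  from 2·(1,0) + (0,1)
step 1: (3, 1)  from 1·(2,1) + (1,0)
→ (3, 1).  Check: 3²=9, 8·1²=8, difference 1.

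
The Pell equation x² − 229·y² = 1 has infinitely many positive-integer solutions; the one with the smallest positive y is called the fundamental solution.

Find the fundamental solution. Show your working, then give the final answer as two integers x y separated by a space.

d=229: √d = [15; 7,1,1,7,30] (ℓ=5, odd), read p_9/q_9
a_0=15:  p_0=15·1+0=15,  q_0=15·0+1=1
a_1=7:  p_1=7·15+1=106,  q_1=7·1+0=7
…
a_4=7:  p_4=7·227+121=1710,  q_4=7·15+8=113
…
a_8=1:  p_8=1·413926+362399=776325,  q_8=1·27353+23948=51301
a_9=7:  p_9=7·776325+413926=5848201,  q_9=7·51301+27353=386460
(x₁, y₁) = (5848201, 386460);  5848201² − 229·386460² = 1 ✓

5848201 386460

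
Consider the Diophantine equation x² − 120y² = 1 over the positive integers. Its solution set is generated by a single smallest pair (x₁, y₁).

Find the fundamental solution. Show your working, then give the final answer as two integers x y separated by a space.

11 1

[10; 1,20] for √120; ℓ=2 ⇒ convergent index 1
i=0: a=10 ⇒ p=10, q=1
i=1: a=1 ⇒ p=11, q=1
→ (11, 1).  Check: 11²=121, 120·1²=120, difference 1.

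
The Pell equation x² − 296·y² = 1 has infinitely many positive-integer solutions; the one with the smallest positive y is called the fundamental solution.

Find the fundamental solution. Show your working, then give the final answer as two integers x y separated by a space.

3699 215

d=296: √d = [17; 4,1,7,1,4,34] (ℓ=6, even), read p_5/q_5
a_0=17:  p_0=17·1+0=17,  q_0=17·0+1=1
a_1=4:  p_1=4·17+1=69,  q_1=4·1+0=4
a_2=1:  p_2=1·69+17=86,  q_2=1·4+1=5
…
a_4=1:  p_4=1·671+86=757,  q_4=1·39+5=44
a_5=4:  p_5=4·757+671=3699,  q_5=4·44+39=215
fundamental: x₁=3699, y₁=215  (since 13682601 − 296·46225 = 1)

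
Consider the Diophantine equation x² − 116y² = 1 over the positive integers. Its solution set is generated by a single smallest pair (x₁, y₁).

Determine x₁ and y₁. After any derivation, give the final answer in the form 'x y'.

d=116: √d = [10; 1,3,2,1,4,1,2,3,1,20] (ℓ=10, even), read p_9/q_9
i=0: a=10 ⇒ p=10, q=1
i=1: a=1 ⇒ p=11, q=1
i=2: a=3 ⇒ p=43, q=4
…
i=4: a=1 ⇒ p=140, q=13
…
i=6: a=1 ⇒ p=797, q=74
…
i=8: a=3 ⇒ p=7550, q=701
i=9: a=1 ⇒ p=9801, q=910
→ (9801, 910).  Check: 9801²=96059601, 116·910²=96059600, difference 1.

9801 910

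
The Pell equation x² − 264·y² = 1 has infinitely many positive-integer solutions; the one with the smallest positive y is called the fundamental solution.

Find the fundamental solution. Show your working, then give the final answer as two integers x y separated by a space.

d=264: √d = [16; 4,32] (ℓ=2, even), read p_1/q_1
i=0: a=16 ⇒ p=16, q=1
i=1: a=4 ⇒ p=65, q=4
fundamental: x₁=65, y₁=4  (since 4225 − 264·16 = 1)

65 4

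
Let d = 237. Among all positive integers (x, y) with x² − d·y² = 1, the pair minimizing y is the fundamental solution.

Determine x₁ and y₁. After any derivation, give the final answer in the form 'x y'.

√237 → a₀=15, period (2,1,1,7,10,7,1,1,2,30); ℓ=10 even so k=9
step 0: (15, 1)  from 15·(1,0) + (0,1)
step 1: (31, 2)  from 2·(15,1) + (1,0)
…
step 3: (77, 5)  from 1·(46,3) + (31,2)
…
step 8: (90075, 5851)  from 1·(48001,3118) + (42074,2733)
step 9: (228151, 14820)  from 2·(90075,5851) + (48001,3118)
fundamental: x₁=228151, y₁=14820  (since 52052878801 − 237·219632400 = 1)

228151 14820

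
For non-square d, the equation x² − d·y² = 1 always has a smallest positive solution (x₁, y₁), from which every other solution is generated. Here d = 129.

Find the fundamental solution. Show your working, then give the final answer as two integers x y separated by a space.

√129 → a₀=11, period (2,1,3,1,6,1,3,1,2,22); ℓ=10 even so k=9
a_0=11:  p_0=11·1+0=11,  q_0=11·0+1=1
…
a_2=1:  p_2=1·23+11=34,  q_2=1·2+1=3
…
a_5=6:  p_5=6·159+125=1079,  q_5=6·14+11=95
…
a_8=1:  p_8=1·4793+1238=6031,  q_8=1·422+109=531
a_9=2:  p_9=2·6031+4793=16855,  q_9=2·531+422=1484
fundamental: x₁=16855, y₁=1484  (since 284091025 − 129·2202256 = 1)

16855 1484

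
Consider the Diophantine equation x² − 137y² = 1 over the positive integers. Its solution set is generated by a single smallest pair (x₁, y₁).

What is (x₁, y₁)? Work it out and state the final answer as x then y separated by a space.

6083073 519712

√137 = [11; 1,2,2,1,1,2,2,1,22, …], period ℓ=9 (odd) → k=17
k=0  a_k=11  p_k/q_k = 11/1
…
k=3  a_k=2  p_k/q_k = 82/7
k=4  a_k=1  p_k/q_k = 117/10
k=5  a_k=1  p_k/q_k = 199/17
…
k=7  a_k=2  p_k/q_k = 1229/105
k=8  a_k=1  p_k/q_k = 1744/149
k=9  a_k=22  p_k/q_k = 39597/3383
…
k=11  a_k=2  p_k/q_k = 122279/10447
…
k=15  a_k=2  p_k/q_k = 1796332/153471
k=16  a_k=2  p_k/q_k = 4286741/366241
k=17  a_k=1  p_k/q_k = 6083073/519712
fundamental: x₁=6083073, y₁=519712  (since 37003777123329 − 137·270100562944 = 1)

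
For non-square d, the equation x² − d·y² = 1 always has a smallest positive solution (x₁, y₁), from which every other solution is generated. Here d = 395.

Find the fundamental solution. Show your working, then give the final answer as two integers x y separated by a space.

d=395: √d = [19; 1,6,1,38] (ℓ=4, even), read p_3/q_3
step 0: (19, 1)  from 19·(1,0) + (0,1)
step 1: (20, 1)  from 1·(19,1) + (1,0)
step 2: (139, 7)  from 6·(20,1) + (19,1)
step 3: (159, 8)  from 1·(139,7) + (20,1)
→ (159, 8).  Check: 159²=25281, 395·8²=25280, difference 1.

159 8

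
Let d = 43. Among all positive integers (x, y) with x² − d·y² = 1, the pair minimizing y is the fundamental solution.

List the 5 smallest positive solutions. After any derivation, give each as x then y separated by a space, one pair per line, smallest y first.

3482 531
24248647 3697884
168867574226 25752063645
1175993762661217 179337367525896
8189620394305140962 1248905401698276099

[6; 1,1,3,1,5,1,3,1,1,12] for √43; ℓ=10 ⇒ convergent index 9
i=0: a=6 ⇒ p=6, q=1
i=1: a=1 ⇒ p=7, q=1
i=2: a=1 ⇒ p=13, q=2
i=3: a=3 ⇒ p=46, q=7
i=4: a=1 ⇒ p=59, q=9
i=5: a=5 ⇒ p=341, q=52
i=6: a=1 ⇒ p=400, q=61
i=7: a=3 ⇒ p=1541, q=235
i=8: a=1 ⇒ p=1941, q=296
i=9: a=1 ⇒ p=3482, q=531
(x₁, y₁) = (3482, 531);  3482² − 43·531² = 1 ✓
n=2: (3482,531)∘(3482,531) = (3482·3482+43·531·531, 3482·531+531·3482) = (24248647,3697884)
n=3: (24248647,3697884)∘(3482,531) = (3482·24248647+43·531·3697884, 3482·3697884+531·24248647) = (168867574226,25752063645)
n=4: (168867574226,25752063645)∘(3482,531) = (3482·168867574226+43·531·25752063645, 3482·25752063645+531·168867574226) = (1175993762661217,179337367525896)
n=5: (1175993762661217,179337367525896)∘(3482,531) = (3482·1175993762661217+43·531·179337367525896, 3482·179337367525896+531·1175993762661217) = (8189620394305140962,1248905401698276099)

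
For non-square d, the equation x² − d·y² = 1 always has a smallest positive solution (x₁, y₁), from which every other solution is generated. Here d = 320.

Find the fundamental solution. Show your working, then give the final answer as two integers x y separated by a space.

[17; 1,7,1,34] for √320; ℓ=4 ⇒ convergent index 3
a_0=17:  p_0=17·1+0=17,  q_0=17·0+1=1
…
a_2=7:  p_2=7·18+17=143,  q_2=7·1+1=8
a_3=1:  p_3=1·143+18=161,  q_3=1·8+1=9
(x₁, y₁) = (161, 9);  161² − 320·9² = 1 ✓

161 9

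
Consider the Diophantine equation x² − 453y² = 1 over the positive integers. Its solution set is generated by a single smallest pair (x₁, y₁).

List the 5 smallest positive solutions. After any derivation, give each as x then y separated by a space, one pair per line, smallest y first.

1653751 77700
5469784740001 256992905400
18091323967121133751 850004548596233100
59837090203895614338960001 2811391744490881177810800
197911295523547060893371760093751 9298683817686228472822980388500

[21; 3,1,1,10,14,10,1,1,3,42] for √453; ℓ=10 ⇒ convergent index 9
i=0: a=21 ⇒ p=21, q=1
i=1: a=3 ⇒ p=64, q=3
…
i=3: a=1 ⇒ p=149, q=7
…
i=7: a=1 ⇒ p=245764, q=11547
i=8: a=1 ⇒ p=469329, q=22051
i=9: a=3 ⇒ p=1653751, q=77700
(x₁, y₁) = (1653751, 77700);  1653751² − 453·77700² = 1 ✓
(x_2, y_2) = (1653751·1653751 + 453·77700·77700, 1653751·77700 + 77700·1653751) = (5469784740001, 256992905400)
(x_3, y_3) = (1653751·5469784740001 + 453·77700·256992905400, 1653751·256992905400 + 77700·5469784740001) = (18091323967121133751, 850004548596233100)
(x_4, y_4) = (1653751·18091323967121133751 + 453·77700·850004548596233100, 1653751·850004548596233100 + 77700·18091323967121133751) = (59837090203895614338960001, 2811391744490881177810800)
(x_5, y_5) = (1653751·59837090203895614338960001 + 453·77700·2811391744490881177810800, 1653751·2811391744490881177810800 + 77700·59837090203895614338960001) = (197911295523547060893371760093751, 9298683817686228472822980388500)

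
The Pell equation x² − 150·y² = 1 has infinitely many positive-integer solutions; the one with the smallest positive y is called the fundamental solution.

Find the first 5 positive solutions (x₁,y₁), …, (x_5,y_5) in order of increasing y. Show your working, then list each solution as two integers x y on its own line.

49 4
4801 392
470449 38412
46099201 3763984
4517251249 368832020

d=150: √d = [12; 4,24] (ℓ=2, even), read p_1/q_1
k=0  a_k=12  p_k/q_k = 12/1
k=1  a_k=4  p_k/q_k = 49/4
fundamental: x₁=49, y₁=4  (since 2401 − 150·16 = 1)
(x_2, y_2) = (49·49 + 150·4·4, 49·4 + 4·49) = (4801, 392)
(x_3, y_3) = (49·4801 + 150·4·392, 49·392 + 4·4801) = (470449, 38412)
(x_4, y_4) = (49·470449 + 150·4·38412, 49·38412 + 4·470449) = (46099201, 3763984)
(x_5, y_5) = (49·46099201 + 150·4·3763984, 49·3763984 + 4·46099201) = (4517251249, 368832020)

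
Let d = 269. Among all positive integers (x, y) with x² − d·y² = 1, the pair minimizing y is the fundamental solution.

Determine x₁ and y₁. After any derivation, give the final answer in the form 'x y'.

13449 820

d=269: √d = [16; 2,2,32] (ℓ=3, odd), read p_5/q_5
a_0=16:  p_0=16·1+0=16,  q_0=16·0+1=1
a_1=2:  p_1=2·16+1=33,  q_1=2·1+0=2
…
a_4=2:  p_4=2·2657+82=5396,  q_4=2·162+5=329
a_5=2:  p_5=2·5396+2657=13449,  q_5=2·329+162=820
fundamental: x₁=13449, y₁=820  (since 180875601 − 269·672400 = 1)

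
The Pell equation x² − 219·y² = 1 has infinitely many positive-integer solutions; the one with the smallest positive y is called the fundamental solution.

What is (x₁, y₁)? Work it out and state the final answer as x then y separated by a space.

74 5

[14; 1,3,1,28] for √219; ℓ=4 ⇒ convergent index 3
a_0=14:  p_0=14·1+0=14,  q_0=14·0+1=1
…
a_2=3:  p_2=3·15+14=59,  q_2=3·1+1=4
a_3=1:  p_3=1·59+15=74,  q_3=1·4+1=5
→ (74, 5).  Check: 74²=5476, 219·5²=5475, difference 1.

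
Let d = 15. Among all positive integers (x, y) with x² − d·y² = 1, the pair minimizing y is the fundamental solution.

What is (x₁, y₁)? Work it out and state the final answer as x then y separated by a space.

[3; 1,6] for √15; ℓ=2 ⇒ convergent index 1
i=0: a=3 ⇒ p=3, q=1
i=1: a=1 ⇒ p=4, q=1
fundamental: x₁=4, y₁=1  (since 16 − 15·1 = 1)

4 1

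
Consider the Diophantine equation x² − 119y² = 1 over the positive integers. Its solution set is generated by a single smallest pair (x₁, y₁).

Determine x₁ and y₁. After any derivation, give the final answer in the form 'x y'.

[10; 1,9,1,20] for √119; ℓ=4 ⇒ convergent index 3
a_0=10:  p_0=10·1+0=10,  q_0=10·0+1=1
…
a_2=9:  p_2=9·11+10=109,  q_2=9·1+1=10
a_3=1:  p_3=1·109+11=120,  q_3=1·10+1=11
fundamental: x₁=120, y₁=11  (since 14400 − 119·121 = 1)

120 11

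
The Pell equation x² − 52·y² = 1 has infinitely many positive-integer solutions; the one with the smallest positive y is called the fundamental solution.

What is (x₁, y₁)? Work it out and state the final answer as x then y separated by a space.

649 90

√52 → a₀=7, period (4,1,2,1,4,14); ℓ=6 even so k=5
a_0=7:  p_0=7·1+0=7,  q_0=7·0+1=1
a_1=4:  p_1=4·7+1=29,  q_1=4·1+0=4
a_2=1:  p_2=1·29+7=36,  q_2=1·4+1=5
a_3=2:  p_3=2·36+29=101,  q_3=2·5+4=14
a_4=1:  p_4=1·101+36=137,  q_4=1·14+5=19
a_5=4:  p_5=4·137+101=649,  q_5=4·19+14=90
→ (649, 90).  Check: 649²=421201, 52·90²=421200, difference 1.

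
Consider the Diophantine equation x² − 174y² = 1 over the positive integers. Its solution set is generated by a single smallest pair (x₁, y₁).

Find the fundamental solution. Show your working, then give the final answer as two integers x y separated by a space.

[13; 5,4,5,26] for √174; ℓ=4 ⇒ convergent index 3
step 0: (13, 1)  from 13·(1,0) + (0,1)
step 1: (66, 5)  from 5·(13,1) + (1,0)
step 2: (277, 21)  from 4·(66,5) + (13,1)
step 3: (1451, 110)  from 5·(277,21) + (66,5)
(x₁, y₁) = (1451, 110);  1451² − 174·110² = 1 ✓

1451 110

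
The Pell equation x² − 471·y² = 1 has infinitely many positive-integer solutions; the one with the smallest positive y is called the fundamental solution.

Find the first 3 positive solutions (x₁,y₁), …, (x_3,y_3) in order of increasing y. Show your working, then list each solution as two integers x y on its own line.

7838695 361188
122890278606049 5662485139320
1926598824915678693415 88772987898323613612

d=471: √d = [21; 1,2,2,1,3,…,2,1,42] (ℓ=14, even), read p_13/q_13
i=0: a=21 ⇒ p=21, q=1
…
i=12: a=2 ⇒ p=5506953, q=253747
i=13: a=1 ⇒ p=7838695, q=361188
→ (7838695, 361188).  Check: 7838695²=61445139303025, 471·361188²=61445139303024, difference 1.
k=2:  x_2 = 7838695·7838695+471·361188·361188 = 122890278606049,  y_2 = 7838695·361188+361188·7838695 = 5662485139320
k=3:  x_3 = 7838695·122890278606049+471·361188·5662485139320 = 1926598824915678693415,  y_3 = 7838695·5662485139320+361188·122890278606049 = 88772987898323613612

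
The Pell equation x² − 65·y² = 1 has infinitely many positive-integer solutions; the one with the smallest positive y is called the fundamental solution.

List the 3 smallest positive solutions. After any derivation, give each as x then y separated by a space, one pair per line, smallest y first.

[8; 16] for √65; ℓ=1 ⇒ convergent index 1
step 0: (8, 1)  from 8·(1,0) + (0,1)
step 1: (129, 16)  from 16·(8,1) + (1,0)
fundamental: x₁=129, y₁=16  (since 16641 − 65·256 = 1)
n=2: (129,16)∘(129,16) = (129·129+65·16·16, 129·16+16·129) = (33281,4128)
n=3: (33281,4128)∘(129,16) = (129·33281+65·16·4128, 129·4128+16·33281) = (8586369,1065008)

129 16
33281 4128
8586369 1065008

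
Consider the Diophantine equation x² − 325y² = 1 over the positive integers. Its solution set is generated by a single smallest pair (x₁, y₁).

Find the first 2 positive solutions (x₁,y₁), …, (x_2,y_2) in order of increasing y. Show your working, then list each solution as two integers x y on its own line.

649 36
842401 46728

√325 → a₀=18, period (36); ℓ=1 odd so k=1
a_0=18:  p_0=18·1+0=18,  q_0=18·0+1=1
a_1=36:  p_1=36·18+1=649,  q_1=36·1+0=36
fundamental: x₁=649, y₁=36  (since 421201 − 325·1296 = 1)
(x_2, y_2) = (649·649 + 325·36·36, 649·36 + 36·649) = (842401, 46728)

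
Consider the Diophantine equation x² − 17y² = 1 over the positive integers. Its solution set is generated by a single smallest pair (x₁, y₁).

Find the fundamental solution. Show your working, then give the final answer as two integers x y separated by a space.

√17 → a₀=4, period (8); ℓ=1 odd so k=1
step 0: (4, 1)  from 4·(1,0) + (0,1)
step 1: (33, 8)  from 8·(4,1) + (1,0)
→ (33, 8).  Check: 33²=1089, 17·8²=1088, difference 1.

33 8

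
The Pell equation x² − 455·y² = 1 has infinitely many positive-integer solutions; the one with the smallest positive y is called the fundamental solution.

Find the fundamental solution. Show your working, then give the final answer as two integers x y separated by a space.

d=455: √d = [21; 3,42] (ℓ=2, even), read p_1/q_1
a_0=21:  p_0=21·1+0=21,  q_0=21·0+1=1
a_1=3:  p_1=3·21+1=64,  q_1=3·1+0=3
fundamental: x₁=64, y₁=3  (since 4096 − 455·9 = 1)

64 3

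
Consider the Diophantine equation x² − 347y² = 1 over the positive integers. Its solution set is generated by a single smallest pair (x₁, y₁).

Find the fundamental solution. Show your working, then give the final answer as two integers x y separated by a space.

√347 → a₀=18, period (1,1,1,2,4,…,1,1,36); ℓ=14 even so k=13
a_0=18:  p_0=18·1+0=18,  q_0=18·0+1=1
…
a_8=1:  p_8=1·14269+801=15070,  q_8=1·766+43=809
…
a_12=1:  p_12=1·238717+164168=402885,  q_12=1·12815+8813=21628
a_13=1:  p_13=1·402885+238717=641602,  q_13=1·21628+12815=34443
→ (641602, 34443).  Check: 641602²=411653126404, 347·34443²=411653126403, difference 1.

641602 34443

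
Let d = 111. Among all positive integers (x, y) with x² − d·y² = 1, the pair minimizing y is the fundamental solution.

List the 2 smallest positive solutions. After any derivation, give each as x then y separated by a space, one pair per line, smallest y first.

295 28
174049 16520

√111 = [10; 1,1,6,1,1,20, …], period ℓ=6 (even) → k=5
k=0  a_k=10  p_k/q_k = 10/1
k=1  a_k=1  p_k/q_k = 11/1
…
k=3  a_k=6  p_k/q_k = 137/13
k=4  a_k=1  p_k/q_k = 158/15
k=5  a_k=1  p_k/q_k = 295/28
fundamental: x₁=295, y₁=28  (since 87025 − 111·784 = 1)
(295+28√111)^2 = 174049 + 16520√111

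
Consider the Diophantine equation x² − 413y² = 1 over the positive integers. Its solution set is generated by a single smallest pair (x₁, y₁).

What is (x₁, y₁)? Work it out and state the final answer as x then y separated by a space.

113399 5580

d=413: √d = [20; 3,9,1,4,1,9,3,40] (ℓ=8, even), read p_7/q_7
i=0: a=20 ⇒ p=20, q=1
…
i=2: a=9 ⇒ p=569, q=28
i=3: a=1 ⇒ p=630, q=31
i=4: a=4 ⇒ p=3089, q=152
i=5: a=1 ⇒ p=3719, q=183
i=6: a=9 ⇒ p=36560, q=1799
i=7: a=3 ⇒ p=113399, q=5580
→ (113399, 5580).  Check: 113399²=12859333201, 413·5580²=12859333200, difference 1.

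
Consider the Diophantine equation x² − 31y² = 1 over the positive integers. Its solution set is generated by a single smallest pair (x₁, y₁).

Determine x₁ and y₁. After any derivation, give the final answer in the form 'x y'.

1520 273

d=31: √d = [5; 1,1,3,5,3,1,1,10] (ℓ=8, even), read p_7/q_7
k=0  a_k=5  p_k/q_k = 5/1
…
k=4  a_k=5  p_k/q_k = 206/37
k=5  a_k=3  p_k/q_k = 657/118
k=6  a_k=1  p_k/q_k = 863/155
k=7  a_k=1  p_k/q_k = 1520/273
fundamental: x₁=1520, y₁=273  (since 2310400 − 31·74529 = 1)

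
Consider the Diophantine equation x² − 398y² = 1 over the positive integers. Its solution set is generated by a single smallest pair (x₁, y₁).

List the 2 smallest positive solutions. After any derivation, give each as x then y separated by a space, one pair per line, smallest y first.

399 20
318401 15960

√398 → a₀=19, period (1,18,1,38); ℓ=4 even so k=3
k=0  a_k=19  p_k/q_k = 19/1
k=1  a_k=1  p_k/q_k = 20/1
k=2  a_k=18  p_k/q_k = 379/19
k=3  a_k=1  p_k/q_k = 399/20
fundamental: x₁=399, y₁=20  (since 159201 − 398·400 = 1)
k=2:  x_2 = 399·399+398·20·20 = 318401,  y_2 = 399·20+20·399 = 15960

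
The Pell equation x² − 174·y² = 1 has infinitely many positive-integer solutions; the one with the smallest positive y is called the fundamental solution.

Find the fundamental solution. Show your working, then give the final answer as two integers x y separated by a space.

1451 110

[13; 5,4,5,26] for √174; ℓ=4 ⇒ convergent index 3
i=0: a=13 ⇒ p=13, q=1
i=1: a=5 ⇒ p=66, q=5
i=2: a=4 ⇒ p=277, q=21
i=3: a=5 ⇒ p=1451, q=110
(x₁, y₁) = (1451, 110);  1451² − 174·110² = 1 ✓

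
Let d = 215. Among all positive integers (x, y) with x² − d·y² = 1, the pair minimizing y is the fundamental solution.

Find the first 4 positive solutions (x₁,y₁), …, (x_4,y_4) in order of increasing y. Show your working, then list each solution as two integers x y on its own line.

44 3
3871 264
340604 23229
29969281 2043888

√215 → a₀=14, period (1,1,1,28); ℓ=4 even so k=3
i=0: a=14 ⇒ p=14, q=1
…
i=2: a=1 ⇒ p=29, q=2
i=3: a=1 ⇒ p=44, q=3
fundamental: x₁=44, y₁=3  (since 1936 − 215·9 = 1)
k=2:  x_2 = 44·44+215·3·3 = 3871,  y_2 = 44·3+3·44 = 264
k=3:  x_3 = 44·3871+215·3·264 = 340604,  y_3 = 44·264+3·3871 = 23229
k=4:  x_4 = 44·340604+215·3·23229 = 29969281,  y_4 = 44·23229+3·340604 = 2043888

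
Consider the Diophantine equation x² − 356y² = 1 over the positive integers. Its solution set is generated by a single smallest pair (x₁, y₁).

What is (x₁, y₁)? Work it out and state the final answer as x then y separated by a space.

500001 26500

[18; 1,6,1,1,2,…,6,1,36] for √356; ℓ=14 ⇒ convergent index 13
step 0: (18, 1)  from 18·(1,0) + (0,1)
…
step 4: (283, 15)  from 1·(151,8) + (132,7)
step 5: (717, 38)  from 2·(283,15) + (151,8)
…
step 9: (28151, 1492)  from 2·(9717,515) + (8717,462)
step 10: (37868, 2007)  from 1·(28151,1492) + (9717,515)
step 11: (66019, 3499)  from 1·(37868,2007) + (28151,1492)
step 12: (433982, 23001)  from 6·(66019,3499) + (37868,2007)
step 13: (500001, 26500)  from 1·(433982,23001) + (66019,3499)
fundamental: x₁=500001, y₁=26500  (since 250001000001 − 356·702250000 = 1)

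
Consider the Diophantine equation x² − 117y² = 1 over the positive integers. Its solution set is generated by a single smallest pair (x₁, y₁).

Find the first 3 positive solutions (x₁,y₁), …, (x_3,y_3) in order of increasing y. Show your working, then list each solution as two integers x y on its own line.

649 60
842401 77880
1093435849 101088180

d=117: √d = [10; 1,4,2,4,1,20] (ℓ=6, even), read p_5/q_5
step 0: (10, 1)  from 10·(1,0) + (0,1)
…
step 2: (54, 5)  from 4·(11,1) + (10,1)
…
step 4: (530, 49)  from 4·(119,11) + (54,5)
step 5: (649, 60)  from 1·(530,49) + (119,11)
(x₁, y₁) = (649, 60);  649² − 117·60² = 1 ✓
(x_2, y_2) = (649·649 + 117·60·60, 649·60 + 60·649) = (842401, 77880)
(x_3, y_3) = (649·842401 + 117·60·77880, 649·77880 + 60·842401) = (1093435849, 101088180)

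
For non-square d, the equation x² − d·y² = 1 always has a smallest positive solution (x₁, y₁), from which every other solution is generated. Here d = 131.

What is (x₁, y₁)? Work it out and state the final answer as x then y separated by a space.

10610 927

d=131: √d = [11; 2,4,11,4,2,22] (ℓ=6, even), read p_5/q_5
step 0: (11, 1)  from 11·(1,0) + (0,1)
…
step 2: (103, 9)  from 4·(23,2) + (11,1)
step 3: (1156, 101)  from 11·(103,9) + (23,2)
step 4: (4727, 413)  from 4·(1156,101) + (103,9)
step 5: (10610, 927)  from 2·(4727,413) + (1156,101)
(x₁, y₁) = (10610, 927);  10610² − 131·927² = 1 ✓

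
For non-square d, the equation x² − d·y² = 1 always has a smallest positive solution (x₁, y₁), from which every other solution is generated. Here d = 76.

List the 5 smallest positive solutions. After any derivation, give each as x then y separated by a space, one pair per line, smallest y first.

[8; 1,2,1,1,5,4,5,1,1,2,1,16] for √76; ℓ=12 ⇒ convergent index 11
a_0=8:  p_0=8·1+0=8,  q_0=8·0+1=1
a_1=1:  p_1=1·8+1=9,  q_1=1·1+0=1
a_2=2:  p_2=2·9+8=26,  q_2=2·1+1=3
a_3=1:  p_3=1·26+9=35,  q_3=1·3+1=4
…
a_7=5:  p_7=5·1421+340=7445,  q_7=5·163+39=854
a_8=1:  p_8=1·7445+1421=8866,  q_8=1·854+163=1017
a_9=1:  p_9=1·8866+7445=16311,  q_9=1·1017+854=1871
a_10=2:  p_10=2·16311+8866=41488,  q_10=2·1871+1017=4759
a_11=1:  p_11=1·41488+16311=57799,  q_11=1·4759+1871=6630
→ (57799, 6630).  Check: 57799²=3340724401, 76·6630²=3340724400, difference 1.
n=2: (57799,6630)∘(57799,6630) = (57799·57799+76·6630·6630, 57799·6630+6630·57799) = (6681448801,766414740)
n=3: (6681448801,766414740)∘(57799,6630) = (57799·6681448801+76·6630·766414740, 57799·766414740+6630·6681448801) = (772362118440199,88596011107890)
n=4: (772362118440199,88596011107890)∘(57799,6630) = (57799·772362118440199+76·6630·88596011107890, 57799·88596011107890+6630·772362118440199) = (89283516160768675201,10241521691283453480)
n=5: (89283516160768675201,10241521691283453480)∘(57799,6630) = (57799·89283516160768675201+76·6630·10241521691283453480, 57799·10241521691283453480+6630·89283516160768675201) = (10320995900380175197444999,1183899424380388644273150)

57799 6630
6681448801 766414740
772362118440199 88596011107890
89283516160768675201 10241521691283453480
10320995900380175197444999 1183899424380388644273150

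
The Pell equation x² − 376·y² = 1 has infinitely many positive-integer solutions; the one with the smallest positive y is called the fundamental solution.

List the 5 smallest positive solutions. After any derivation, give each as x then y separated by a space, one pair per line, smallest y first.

2143295 110532
9187426914049 473805365880
39382732335491159615 2031009343327438668
168817626601983862467148801 8706104341013491514496240
723651950015758622280719887718975 37319499807142991581781109982932

[19; 2,1,1,3,1,…,1,2,38] for √376; ℓ=16 ⇒ convergent index 15
step 0: (19, 1)  from 19·(1,0) + (0,1)
step 1: (39, 2)  from 2·(19,1) + (1,0)
step 2: (58, 3)  from 1·(39,2) + (19,1)
step 3: (97, 5)  from 1·(58,3) + (39,2)
step 4: (349, 18)  from 3·(97,5) + (58,3)
…
step 6: (1241, 64)  from 2·(446,23) + (349,18)
step 7: (2928, 151)  from 2·(1241,64) + (446,23)
step 8: (12953, 668)  from 4·(2928,151) + (1241,64)
step 9: (28834, 1487)  from 2·(12953,668) + (2928,151)
step 10: (70621, 3642)  from 2·(28834,1487) + (12953,668)
step 11: (99455, 5129)  from 1·(70621,3642) + (28834,1487)
step 12: (368986, 19029)  from 3·(99455,5129) + (70621,3642)
step 13: (468441, 24158)  from 1·(368986,19029) + (99455,5129)
step 14: (837427, 43187)  from 1·(468441,24158) + (368986,19029)
step 15: (2143295, 110532)  from 2·(837427,43187) + (468441,24158)
→ (2143295, 110532).  Check: 2143295²=4593713457025, 376·110532²=4593713457024, difference 1.
n=2: (2143295,110532)∘(2143295,110532) = (2143295·2143295+376·110532·110532, 2143295·110532+110532·2143295) = (9187426914049,473805365880)
n=3: (9187426914049,473805365880)∘(2143295,110532) = (2143295·9187426914049+376·110532·473805365880, 2143295·473805365880+110532·9187426914049) = (39382732335491159615,2031009343327438668)
n=4: (39382732335491159615,2031009343327438668)∘(2143295,110532) = (2143295·39382732335491159615+376·110532·2031009343327438668, 2143295·2031009343327438668+110532·39382732335491159615) = (168817626601983862467148801,8706104341013491514496240)
n=5: (168817626601983862467148801,8706104341013491514496240)∘(2143295,110532) = (2143295·168817626601983862467148801+376·110532·8706104341013491514496240, 2143295·8706104341013491514496240+110532·168817626601983862467148801) = (723651950015758622280719887718975,37319499807142991581781109982932)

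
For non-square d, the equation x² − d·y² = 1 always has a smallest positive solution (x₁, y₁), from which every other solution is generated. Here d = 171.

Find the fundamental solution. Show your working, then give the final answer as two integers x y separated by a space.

d=171: √d = [13; 13,26] (ℓ=2, even), read p_1/q_1
a_0=13:  p_0=13·1+0=13,  q_0=13·0+1=1
a_1=13:  p_1=13·13+1=170,  q_1=13·1+0=13
→ (170, 13).  Check: 170²=28900, 171·13²=28899, difference 1.

170 13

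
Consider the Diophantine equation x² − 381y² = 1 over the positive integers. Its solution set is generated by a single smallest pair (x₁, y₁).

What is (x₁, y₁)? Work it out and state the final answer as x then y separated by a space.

1015 52

d=381: √d = [19; 1,1,12,1,1,38] (ℓ=6, even), read p_5/q_5
i=0: a=19 ⇒ p=19, q=1
…
i=4: a=1 ⇒ p=527, q=27
i=5: a=1 ⇒ p=1015, q=52
→ (1015, 52).  Check: 1015²=1030225, 381·52²=1030224, difference 1.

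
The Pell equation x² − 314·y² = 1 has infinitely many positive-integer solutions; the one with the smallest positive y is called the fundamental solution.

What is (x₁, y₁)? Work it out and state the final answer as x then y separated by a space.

392499 22150

[17; 1,2,1,1,2,1,34] for √314; ℓ=7 ⇒ convergent index 13
k=0  a_k=17  p_k/q_k = 17/1
k=1  a_k=1  p_k/q_k = 18/1
k=2  a_k=2  p_k/q_k = 53/3
…
k=4  a_k=1  p_k/q_k = 124/7
k=5  a_k=2  p_k/q_k = 319/18
k=6  a_k=1  p_k/q_k = 443/25
k=7  a_k=34  p_k/q_k = 15381/868
k=8  a_k=1  p_k/q_k = 15824/893
k=9  a_k=2  p_k/q_k = 47029/2654
k=10  a_k=1  p_k/q_k = 62853/3547
…
k=12  a_k=2  p_k/q_k = 282617/15949
k=13  a_k=1  p_k/q_k = 392499/22150
(x₁, y₁) = (392499, 22150);  392499² − 314·22150² = 1 ✓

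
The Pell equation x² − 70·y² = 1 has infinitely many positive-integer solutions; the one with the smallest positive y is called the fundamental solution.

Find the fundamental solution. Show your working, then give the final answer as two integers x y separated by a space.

251 30

√70 → a₀=8, period (2,1,2,1,2,16); ℓ=6 even so k=5
k=0  a_k=8  p_k/q_k = 8/1
…
k=2  a_k=1  p_k/q_k = 25/3
…
k=4  a_k=1  p_k/q_k = 92/11
k=5  a_k=2  p_k/q_k = 251/30
→ (251, 30).  Check: 251²=63001, 70·30²=63000, difference 1.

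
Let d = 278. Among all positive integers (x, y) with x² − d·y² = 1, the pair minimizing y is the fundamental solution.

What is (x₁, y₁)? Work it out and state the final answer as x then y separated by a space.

2501 150

√278 → a₀=16, period (1,2,16,2,1,32); ℓ=6 even so k=5
a_0=16:  p_0=16·1+0=16,  q_0=16·0+1=1
a_1=1:  p_1=1·16+1=17,  q_1=1·1+0=1
…
a_3=16:  p_3=16·50+17=817,  q_3=16·3+1=49
a_4=2:  p_4=2·817+50=1684,  q_4=2·49+3=101
a_5=1:  p_5=1·1684+817=2501,  q_5=1·101+49=150
fundamental: x₁=2501, y₁=150  (since 6255001 − 278·22500 = 1)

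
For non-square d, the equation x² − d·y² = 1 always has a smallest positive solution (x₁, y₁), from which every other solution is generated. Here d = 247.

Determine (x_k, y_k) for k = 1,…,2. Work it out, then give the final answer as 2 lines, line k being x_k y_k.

d=247: √d = [15; 1,2,1,1,9,1,9,1,1,2,1,30] (ℓ=12, even), read p_11/q_11
a_0=15:  p_0=15·1+0=15,  q_0=15·0+1=1
…
a_2=2:  p_2=2·16+15=47,  q_2=2·1+1=3
a_3=1:  p_3=1·47+16=63,  q_3=1·3+1=4
…
a_7=9:  p_7=9·1163+1053=11520,  q_7=9·74+67=733
a_8=1:  p_8=1·11520+1163=12683,  q_8=1·733+74=807
a_9=1:  p_9=1·12683+11520=24203,  q_9=1·807+733=1540
a_10=2:  p_10=2·24203+12683=61089,  q_10=2·1540+807=3887
a_11=1:  p_11=1·61089+24203=85292,  q_11=1·3887+1540=5427
→ (85292, 5427).  Check: 85292²=7274725264, 247·5427²=7274725263, difference 1.
k=2:  x_2 = 85292·85292+247·5427·5427 = 14549450527,  y_2 = 85292·5427+5427·85292 = 925759368

85292 5427
14549450527 925759368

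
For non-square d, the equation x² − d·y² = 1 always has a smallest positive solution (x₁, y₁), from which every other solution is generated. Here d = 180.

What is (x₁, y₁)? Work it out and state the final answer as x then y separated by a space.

√180 = [13; 2,2,2,26, …], period ℓ=4 (even) → k=3
step 0: (13, 1)  from 13·(1,0) + (0,1)
step 1: (27, 2)  from 2·(13,1) + (1,0)
step 2: (67, 5)  from 2·(27,2) + (13,1)
step 3: (161, 12)  from 2·(67,5) + (27,2)
→ (161, 12).  Check: 161²=25921, 180·12²=25920, difference 1.

161 12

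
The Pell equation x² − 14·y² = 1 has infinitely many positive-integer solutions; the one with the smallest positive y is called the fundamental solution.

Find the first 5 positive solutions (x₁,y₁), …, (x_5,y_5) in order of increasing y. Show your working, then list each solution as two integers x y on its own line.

15 4
449 120
13455 3596
403201 107760
12082575 3229204

d=14: √d = [3; 1,2,1,6] (ℓ=4, even), read p_3/q_3
k=0  a_k=3  p_k/q_k = 3/1
k=1  a_k=1  p_k/q_k = 4/1
k=2  a_k=2  p_k/q_k = 11/3
k=3  a_k=1  p_k/q_k = 15/4
→ (15, 4).  Check: 15²=225, 14·4²=224, difference 1.
(15+4√14)^2 = 449 + 120√14
(15+4√14)^3 = 13455 + 3596√14
(15+4√14)^4 = 403201 + 107760√14
(15+4√14)^5 = 12082575 + 3229204√14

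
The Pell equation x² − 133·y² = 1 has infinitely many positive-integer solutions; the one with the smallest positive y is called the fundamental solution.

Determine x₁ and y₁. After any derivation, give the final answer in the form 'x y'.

[11; 1,1,7,5,1,…,1,1,22] for √133; ℓ=16 ⇒ convergent index 15
step 0: (11, 1)  from 11·(1,0) + (0,1)
step 1: (12, 1)  from 1·(11,1) + (1,0)
…
step 6: (1949, 169)  from 1·(1061,92) + (888,77)
…
step 10: (18948, 1643)  from 1·(10979,952) + (7969,691)
step 11: (29927, 2595)  from 1·(18948,1643) + (10979,952)
…
step 14: (1378591, 119539)  from 1·(1210008,104921) + (168583,14618)
step 15: (2588599, 224460)  from 1·(1378591,119539) + (1210008,104921)
fundamental: x₁=2588599, y₁=224460  (since 6700844782801 − 133·50382291600 = 1)

2588599 224460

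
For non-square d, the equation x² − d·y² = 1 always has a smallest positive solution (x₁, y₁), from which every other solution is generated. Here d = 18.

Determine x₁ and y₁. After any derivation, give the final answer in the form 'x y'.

√18 = [4; 4,8, …], period ℓ=2 (even) → k=1
i=0: a=4 ⇒ p=4, q=1
i=1: a=4 ⇒ p=17, q=4
fundamental: x₁=17, y₁=4  (since 289 − 18·16 = 1)

17 4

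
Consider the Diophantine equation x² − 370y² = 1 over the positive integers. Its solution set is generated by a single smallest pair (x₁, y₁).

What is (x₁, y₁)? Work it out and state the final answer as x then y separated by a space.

d=370: √d = [19; 4,4,38] (ℓ=3, odd), read p_5/q_5
step 0: (19, 1)  from 19·(1,0) + (0,1)
step 1: (77, 4)  from 4·(19,1) + (1,0)
step 2: (327, 17)  from 4·(77,4) + (19,1)
…
step 4: (50339, 2617)  from 4·(12503,650) + (327,17)
step 5: (213859, 11118)  from 4·(50339,2617) + (12503,650)
(x₁, y₁) = (213859, 11118);  213859² − 370·11118² = 1 ✓

213859 11118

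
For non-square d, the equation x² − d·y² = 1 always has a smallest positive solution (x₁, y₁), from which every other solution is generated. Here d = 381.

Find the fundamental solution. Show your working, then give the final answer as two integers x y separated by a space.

1015 52

√381 → a₀=19, period (1,1,12,1,1,38); ℓ=6 even so k=5
a_0=19:  p_0=19·1+0=19,  q_0=19·0+1=1
a_1=1:  p_1=1·19+1=20,  q_1=1·1+0=1
…
a_4=1:  p_4=1·488+39=527,  q_4=1·25+2=27
a_5=1:  p_5=1·527+488=1015,  q_5=1·27+25=52
fundamental: x₁=1015, y₁=52  (since 1030225 − 381·2704 = 1)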